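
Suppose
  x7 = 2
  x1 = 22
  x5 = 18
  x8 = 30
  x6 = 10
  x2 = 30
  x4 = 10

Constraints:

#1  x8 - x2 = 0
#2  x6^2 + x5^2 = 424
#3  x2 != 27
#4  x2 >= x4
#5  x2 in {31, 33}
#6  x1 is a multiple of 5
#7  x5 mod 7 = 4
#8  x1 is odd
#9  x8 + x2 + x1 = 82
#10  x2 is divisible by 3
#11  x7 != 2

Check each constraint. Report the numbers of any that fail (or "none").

The assignment fails constraints 5, 6, 8, and 11.

#1 x8 - x2 = 30 - 30 = 0 — satisfied.
#2 x6^2 + x5^2 = 10^2 + 18^2 = 100 + 324 = 424 — satisfied.
#3 x2 = 30, and 30 ≠ 27 — satisfied.
#4 x2 = 30, x4 = 10; 30 ≥ 10 — satisfied.
#5 x2 = 30 is not in {31, 33} — violated.
#6 22 = 5*4 + 2, so 5 does not divide 22 — violated.
#7 18 mod 7 = 4 — satisfied.
#8 x1 = 22 is even — violated.
#9 x8 + x2 + x1 = 30 + 30 + 22 = 82 — satisfied.
#10 30 / 3 = 10, so 3 divides 30 — satisfied.
#11 x7 = 2, but 2 is required to differ — violated.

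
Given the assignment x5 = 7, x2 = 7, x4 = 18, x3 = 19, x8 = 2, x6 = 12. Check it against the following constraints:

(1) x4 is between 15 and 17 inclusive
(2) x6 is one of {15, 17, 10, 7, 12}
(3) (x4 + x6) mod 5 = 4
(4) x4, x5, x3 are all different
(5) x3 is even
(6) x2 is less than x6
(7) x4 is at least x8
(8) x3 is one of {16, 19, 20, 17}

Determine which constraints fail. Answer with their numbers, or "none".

The assignment fails constraints 1, 3, and 5.

(1) x4 = 18 is outside [15, 17] — does not hold.
(2) x6 = 12 is in {15, 17, 10, 7, 12} — holds.
(3) x4 + x6 = 30; 30 mod 5 = 0, not 4 — does not hold.
(4) values 18, 7, 19 are pairwise distinct — holds.
(5) x3 = 19 is odd — does not hold.
(6) x2 = 7, x6 = 12; 7 < 12 — holds.
(7) x4 = 18, x8 = 2; 18 ≥ 2 — holds.
(8) x3 = 19 is in {16, 19, 20, 17} — holds.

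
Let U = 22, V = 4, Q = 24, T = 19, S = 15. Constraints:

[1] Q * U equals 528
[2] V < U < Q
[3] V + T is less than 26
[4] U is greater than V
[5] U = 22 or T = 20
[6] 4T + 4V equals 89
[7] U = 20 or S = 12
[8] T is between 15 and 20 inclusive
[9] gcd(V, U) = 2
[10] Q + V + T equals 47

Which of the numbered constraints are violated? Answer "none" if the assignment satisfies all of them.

No — constraints 6 and 7 are not satisfied.

[1] Q * U = 24 * 22 = 528  holds
[2] values 4 < 22 < 24  holds
[3] V + T = 4 + 19 = 23; 23 < 26  holds
[4] U = 22, V = 4; 22 > 4  holds
[5] U = 22 = 22 (first disjunct)  holds
[6] 4T + 4V = 4(19) + 4(4) = 92, not 89  fails
[7] U = 22 ≠ 20 and S = 15 ≠ 12; both disjuncts false  fails
[8] T = 19 lies in [15, 20]  holds
[9] gcd(4, 22) = 2  holds
[10] Q + V + T = 24 + 4 + 19 = 47  holds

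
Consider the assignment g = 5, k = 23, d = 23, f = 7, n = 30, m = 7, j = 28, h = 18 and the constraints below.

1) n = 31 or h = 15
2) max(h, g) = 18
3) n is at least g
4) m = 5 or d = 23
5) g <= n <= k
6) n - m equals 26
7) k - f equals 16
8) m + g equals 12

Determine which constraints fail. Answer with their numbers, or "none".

1) n = 30 ≠ 31 and h = 18 ≠ 15; both disjuncts false — violated.
2) max(18, 5) = 18 — satisfied.
3) n = 30, g = 5; 30 ≥ 5 — satisfied.
4) m = 7 ≠ 5, but d = 23 = 23 (second disjunct) — satisfied.
5) values 5, 30, 23; n = 30 is not <= k = 23 — violated.
6) n - m = 30 - 7 = 23, not 26 — violated.
7) k - f = 23 - 7 = 16 — satisfied.
8) m + g = 7 + 5 = 12 — satisfied.

No — constraints 1, 5, 6 are not satisfied.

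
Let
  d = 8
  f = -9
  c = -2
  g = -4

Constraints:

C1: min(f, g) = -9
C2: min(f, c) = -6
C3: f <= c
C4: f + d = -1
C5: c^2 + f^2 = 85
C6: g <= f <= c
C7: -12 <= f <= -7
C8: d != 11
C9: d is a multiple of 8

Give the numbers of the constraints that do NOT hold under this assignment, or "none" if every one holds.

Constraints 2, 6 are violated.

C1: min(-9, -4) = -9 — satisfied.
C2: min(-9, -2) = -9, not -6 — violated.
C3: f = -9, c = -2; -9 ≤ -2 — satisfied.
C4: f + d = -9 + 8 = -1 — satisfied.
C5: c^2 + f^2 = (-2)^2 + (-9)^2 = 4 + 81 = 85 — satisfied.
C6: values -4, -9, -2; g = -4 is not <= f = -9 — violated.
C7: f = -9 lies in [-12, -7] — satisfied.
C8: d = 8, and 8 ≠ 11 — satisfied.
C9: 8 / 8 = 1, so 8 divides 8 — satisfied.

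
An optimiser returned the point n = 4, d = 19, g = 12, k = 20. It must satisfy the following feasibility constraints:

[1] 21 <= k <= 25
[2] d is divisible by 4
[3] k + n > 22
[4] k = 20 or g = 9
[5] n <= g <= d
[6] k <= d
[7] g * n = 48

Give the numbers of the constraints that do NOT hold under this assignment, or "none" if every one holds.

[1] k = 20 is outside [21, 25] — violated.
[2] 19 = 4*4 + 3, so 4 does not divide 19 — violated.
[3] k + n = 20 + 4 = 24; 24 > 22 — OK.
[4] k = 20 = 20 (first disjunct) — OK.
[5] values 4 <= 12 <= 19 — OK.
[6] k = 20, d = 19; 20 > 19 (want ≤) — violated.
[7] g * n = 12 * 4 = 48 — OK.

The assignment fails constraints 1, 2, and 6.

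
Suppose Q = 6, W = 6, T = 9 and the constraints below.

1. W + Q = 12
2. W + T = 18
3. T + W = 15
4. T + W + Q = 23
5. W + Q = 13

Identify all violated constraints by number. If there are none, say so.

Violated: 2, 4, 5.

1. W + Q = 6 + 6 = 12  ✓
2. W + T = 6 + 9 = 15, not 18  ✗
3. T + W = 9 + 6 = 15  ✓
4. T + W + Q = 9 + 6 + 6 = 21, not 23  ✗
5. W + Q = 6 + 6 = 12, not 13  ✗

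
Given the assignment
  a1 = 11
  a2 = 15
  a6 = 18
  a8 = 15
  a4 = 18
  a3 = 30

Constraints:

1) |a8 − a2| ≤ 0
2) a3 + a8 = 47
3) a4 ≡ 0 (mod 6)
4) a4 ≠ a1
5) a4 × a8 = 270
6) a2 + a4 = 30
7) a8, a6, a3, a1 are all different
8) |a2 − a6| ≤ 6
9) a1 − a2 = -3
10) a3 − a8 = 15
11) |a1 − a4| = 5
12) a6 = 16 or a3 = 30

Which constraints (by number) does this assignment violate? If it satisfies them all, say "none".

No — constraints 2, 6, 9, and 11 are not satisfied.

1) |15 − 15| = 0; 0 ≤ 0  yes
2) a3 + a8 = 30 + 15 = 45, not 47  no
3) 18 mod 6 = 0  yes
4) a4 = 18, a1 = 11; distinct  yes
5) a4 × a8 = 18 × 15 = 270  yes
6) a2 + a4 = 15 + 18 = 33, not 30  no
7) values 15, 18, 30, 11 are pairwise distinct  yes
8) |15 − 18| = 3; 3 ≤ 6  yes
9) a1 − a2 = 11 − 15 = -4, not -3  no
10) a3 − a8 = 30 − 15 = 15  yes
11) |11 − 18| = 7, not 5  no
12) a6 = 18 ≠ 16, but a3 = 30 = 30 (second disjunct)  yes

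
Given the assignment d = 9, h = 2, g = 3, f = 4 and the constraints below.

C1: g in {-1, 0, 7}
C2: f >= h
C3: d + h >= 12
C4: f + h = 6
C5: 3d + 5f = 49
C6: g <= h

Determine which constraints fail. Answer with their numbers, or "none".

The assignment fails constraints 1, 3, 5, and 6.

C1: g = 3 is not in {-1, 0, 7}  false
C2: f = 4, h = 2; 4 ≥ 2  true
C3: d + h = 9 + 2 = 11; 11 < 12, bound 12 not met  false
C4: f + h = 4 + 2 = 6  true
C5: 3d + 5f = 3(9) + 5(4) = 47, not 49  false
C6: g = 3, h = 2; 3 > 2 (want ≤)  false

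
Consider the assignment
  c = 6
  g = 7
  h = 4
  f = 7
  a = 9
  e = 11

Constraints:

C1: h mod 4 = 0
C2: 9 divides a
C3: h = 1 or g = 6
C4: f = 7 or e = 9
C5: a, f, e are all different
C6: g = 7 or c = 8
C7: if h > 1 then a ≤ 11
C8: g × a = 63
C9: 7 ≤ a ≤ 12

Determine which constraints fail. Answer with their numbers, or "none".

C1: 4 mod 4 = 0  ✓
C2: 9 / 9 = 1, so 9 divides 9  ✓
C3: h = 4 ≠ 1 and g = 7 ≠ 6; both disjuncts false  ✗
C4: f = 7 = 7 (first disjunct)  ✓
C5: values 9, 7, 11 are pairwise distinct  ✓
C6: g = 7 = 7 (first disjunct)  ✓
C7: h = 4 > 1, so we need a ≤ 11; a = 9 ≤ 11  ✓
C8: g × a = 7 × 9 = 63  ✓
C9: a = 9 lies in [7, 12]  ✓

Violated: 3.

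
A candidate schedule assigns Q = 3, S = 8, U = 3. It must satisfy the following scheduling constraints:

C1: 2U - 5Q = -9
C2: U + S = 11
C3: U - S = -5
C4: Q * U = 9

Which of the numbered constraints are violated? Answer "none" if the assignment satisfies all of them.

No violations.

C1: 2U - 5Q = 2(3) - 5(3) = -9  yes
C2: U + S = 3 + 8 = 11  yes
C3: U - S = 3 - 8 = -5  yes
C4: Q * U = 3 * 3 = 9  yes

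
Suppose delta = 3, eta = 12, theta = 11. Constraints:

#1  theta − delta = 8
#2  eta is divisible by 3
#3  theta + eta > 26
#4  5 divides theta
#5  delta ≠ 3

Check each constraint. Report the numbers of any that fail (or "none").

The assignment fails constraints 3, 4, 5.

#1 theta − delta = 11 − 3 = 8 — holds.
#2 12 / 3 = 4, so 3 divides 12 — holds.
#3 theta + eta = 11 + 12 = 23; 23 ≤ 26, bound 26 not met — fails.
#4 11 = 5×2 + 1, so 5 does not divide 11 — fails.
#5 delta = 3, but 3 is required to differ — fails.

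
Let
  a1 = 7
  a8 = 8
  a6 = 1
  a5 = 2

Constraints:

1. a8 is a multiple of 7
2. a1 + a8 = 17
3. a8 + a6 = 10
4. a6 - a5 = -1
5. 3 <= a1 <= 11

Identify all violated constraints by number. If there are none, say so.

1. 8 = 7*1 + 1, so 7 does not divide 8 — violated.
2. a1 + a8 = 7 + 8 = 15, not 17 — violated.
3. a8 + a6 = 8 + 1 = 9, not 10 — violated.
4. a6 - a5 = 1 - 2 = -1 — satisfied.
5. a1 = 7 lies in [3, 11] — satisfied.

The assignment fails constraints 1, 2, 3.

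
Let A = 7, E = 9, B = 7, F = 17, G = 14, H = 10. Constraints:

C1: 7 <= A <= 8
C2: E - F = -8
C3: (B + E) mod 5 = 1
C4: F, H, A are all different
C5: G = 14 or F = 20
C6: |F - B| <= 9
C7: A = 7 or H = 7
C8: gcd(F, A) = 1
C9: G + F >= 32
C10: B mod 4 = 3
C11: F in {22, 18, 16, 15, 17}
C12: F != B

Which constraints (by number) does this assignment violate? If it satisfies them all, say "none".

Constraints 6 and 9 are violated.

C1: A = 7 lies in [7, 8]  ✓
C2: E - F = 9 - 17 = -8  ✓
C3: B + E = 16; 16 mod 5 = 1  ✓
C4: values 17, 10, 7 are pairwise distinct  ✓
C5: G = 14 = 14 (first disjunct)  ✓
C6: |17 - 7| = 10; 10 > 9, exceeds bound 9  ✗
C7: A = 7 = 7 (first disjunct)  ✓
C8: gcd(17, 7) = 1  ✓
C9: G + F = 14 + 17 = 31; 31 < 32, bound 32 not met  ✗
C10: 7 mod 4 = 3  ✓
C11: F = 17 is in {22, 18, 16, 15, 17}  ✓
C12: F = 17, B = 7; distinct  ✓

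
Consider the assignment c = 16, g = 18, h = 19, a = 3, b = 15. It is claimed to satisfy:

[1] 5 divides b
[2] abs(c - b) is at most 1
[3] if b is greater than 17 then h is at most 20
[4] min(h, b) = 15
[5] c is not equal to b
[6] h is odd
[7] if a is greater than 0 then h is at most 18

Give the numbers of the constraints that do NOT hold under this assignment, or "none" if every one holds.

[1] 15 / 5 = 3, so 5 divides 15  ✓
[2] abs(16 - 15) = 1; 1 ≤ 1  ✓
[3] b = 15, not > 17; antecedent false, conditional vacuously true  ✓
[4] min(19, 15) = 15  ✓
[5] c = 16, b = 15; distinct  ✓
[6] h = 19 is odd  ✓
[7] a = 3 > 0, so we need h ≤ 18; but h = 19 > 18  ✗

Constraint 7 is violated.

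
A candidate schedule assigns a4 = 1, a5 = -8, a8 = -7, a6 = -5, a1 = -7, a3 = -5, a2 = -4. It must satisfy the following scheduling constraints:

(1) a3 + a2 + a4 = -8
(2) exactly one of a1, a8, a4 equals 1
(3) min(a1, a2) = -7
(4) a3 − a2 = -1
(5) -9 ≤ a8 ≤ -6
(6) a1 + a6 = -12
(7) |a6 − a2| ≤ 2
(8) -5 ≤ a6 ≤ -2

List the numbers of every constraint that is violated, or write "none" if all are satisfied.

Yes — all constraints hold.

(1) a3 + a2 + a4 = -5 + (-4) + 1 = -8 — satisfied.
(2) a1=-7, a8=-7, a4=1; 1 of them equals 1 — satisfied.
(3) min(-7, -4) = -7 — satisfied.
(4) a3 − a2 = -5 − (-4) = -1 — satisfied.
(5) a8 = -7 lies in [-9, -6] — satisfied.
(6) a1 + a6 = -7 + (-5) = -12 — satisfied.
(7) |-5 − (-4)| = 1; 1 ≤ 2 — satisfied.
(8) a6 = -5 lies in [-5, -2] — satisfied.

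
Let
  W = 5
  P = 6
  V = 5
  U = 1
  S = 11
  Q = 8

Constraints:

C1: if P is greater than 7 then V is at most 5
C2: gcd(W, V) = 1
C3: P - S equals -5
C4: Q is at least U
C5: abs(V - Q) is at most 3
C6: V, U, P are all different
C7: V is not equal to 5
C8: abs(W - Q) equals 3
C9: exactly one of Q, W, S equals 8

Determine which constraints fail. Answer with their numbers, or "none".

No — constraints 2 and 7 are not satisfied.

C1: P = 6, not > 7; antecedent false, conditional vacuously true — satisfied.
C2: gcd(5, 5) = 5, not 1 — violated.
C3: P - S = 6 - 11 = -5 — satisfied.
C4: Q = 8, U = 1; 8 ≥ 1 — satisfied.
C5: abs(5 - 8) = 3; 3 ≤ 3 — satisfied.
C6: values 5, 1, 6 are pairwise distinct — satisfied.
C7: V = 5, but 5 is required to differ — violated.
C8: abs(5 - 8) = 3 — satisfied.
C9: Q=8, W=5, S=11; 1 of them equals 8 — satisfied.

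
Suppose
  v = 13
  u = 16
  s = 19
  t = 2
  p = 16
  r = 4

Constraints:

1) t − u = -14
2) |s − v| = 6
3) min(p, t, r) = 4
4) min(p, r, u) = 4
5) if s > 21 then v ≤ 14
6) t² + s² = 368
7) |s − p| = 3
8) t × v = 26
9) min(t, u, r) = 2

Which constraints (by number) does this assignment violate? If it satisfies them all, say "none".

Constraints 3 and 6 are violated.

1) t − u = 2 − 16 = -14  holds
2) |19 − 13| = 6  holds
3) min(16, 2, 4) = 2, not 4  fails
4) min(16, 4, 16) = 4  holds
5) s = 19, not > 21; antecedent false, conditional vacuously true  holds
6) t² + s² = 2² + 19² = 4 + 361 = 365, not 368  fails
7) |19 − 16| = 3  holds
8) t × v = 2 × 13 = 26  holds
9) min(2, 16, 4) = 2  holds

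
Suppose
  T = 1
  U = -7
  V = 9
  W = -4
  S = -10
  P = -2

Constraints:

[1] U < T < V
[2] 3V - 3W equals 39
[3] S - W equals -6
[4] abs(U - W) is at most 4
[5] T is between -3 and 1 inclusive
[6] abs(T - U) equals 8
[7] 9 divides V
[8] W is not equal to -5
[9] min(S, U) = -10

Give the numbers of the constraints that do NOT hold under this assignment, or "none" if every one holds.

All constraints are satisfied.

[1] values -7 < 1 < 9  true
[2] 3V - 3W = 3(9) - 3(-4) = 39  true
[3] S - W = -10 - (-4) = -6  true
[4] abs(-7 - (-4)) = 3; 3 ≤ 4  true
[5] T = 1 lies in [-3, 1]  true
[6] abs(1 - (-7)) = 8  true
[7] 9 / 9 = 1, so 9 divides 9  true
[8] W = -4, and -4 ≠ -5  true
[9] min(-10, -7) = -10  true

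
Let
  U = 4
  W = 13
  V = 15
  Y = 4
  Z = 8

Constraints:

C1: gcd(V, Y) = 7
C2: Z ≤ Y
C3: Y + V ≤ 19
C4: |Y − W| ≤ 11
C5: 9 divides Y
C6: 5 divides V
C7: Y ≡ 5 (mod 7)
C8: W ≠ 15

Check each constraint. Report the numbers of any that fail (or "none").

C1: gcd(15, 4) = 1, not 7 — fails.
C2: Z = 8, Y = 4; 8 > 4 (want ≤) — fails.
C3: Y + V = 4 + 15 = 19; 19 ≤ 19 — holds.
C4: |4 − 13| = 9; 9 ≤ 11 — holds.
C5: 4 = 9×0 + 4, so 9 does not divide 4 — fails.
C6: 15 / 5 = 3, so 5 divides 15 — holds.
C7: 4 mod 7 = 4, not 5 — fails.
C8: W = 13, and 13 ≠ 15 — holds.

Constraints 1, 2, 5, and 7 do not hold.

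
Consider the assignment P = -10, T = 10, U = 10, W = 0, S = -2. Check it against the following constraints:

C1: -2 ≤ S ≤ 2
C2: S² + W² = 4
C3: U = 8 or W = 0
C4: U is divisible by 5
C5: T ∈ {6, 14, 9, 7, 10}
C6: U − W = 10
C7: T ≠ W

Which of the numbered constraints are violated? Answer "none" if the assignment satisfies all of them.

C1: S = -2 lies in [-2, 2]  holds
C2: S² + W² = (-2)² + 0² = 4 + 0 = 4  holds
C3: U = 10 ≠ 8, but W = 0 = 0 (second disjunct)  holds
C4: 10 / 5 = 2, so 5 divides 10  holds
C5: T = 10 is in {6, 14, 9, 7, 10}  holds
C6: U − W = 10 − 0 = 10  holds
C7: T = 10, W = 0; distinct  holds

The assignment satisfies every constraint.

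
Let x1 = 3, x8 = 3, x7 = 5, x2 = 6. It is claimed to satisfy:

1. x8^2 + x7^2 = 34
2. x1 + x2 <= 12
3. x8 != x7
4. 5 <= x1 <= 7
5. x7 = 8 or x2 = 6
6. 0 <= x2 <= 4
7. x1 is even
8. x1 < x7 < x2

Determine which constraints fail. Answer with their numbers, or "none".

Violated: 4, 6, 7.

1. x8^2 + x7^2 = 3^2 + 5^2 = 9 + 25 = 34 — holds.
2. x1 + x2 = 3 + 6 = 9; 9 ≤ 12 — holds.
3. x8 = 3, x7 = 5; distinct — holds.
4. x1 = 3 is outside [5, 7] — fails.
5. x7 = 5 ≠ 8, but x2 = 6 = 6 (second disjunct) — holds.
6. x2 = 6 is outside [0, 4] — fails.
7. x1 = 3 is odd — fails.
8. values 3 < 5 < 6 — holds.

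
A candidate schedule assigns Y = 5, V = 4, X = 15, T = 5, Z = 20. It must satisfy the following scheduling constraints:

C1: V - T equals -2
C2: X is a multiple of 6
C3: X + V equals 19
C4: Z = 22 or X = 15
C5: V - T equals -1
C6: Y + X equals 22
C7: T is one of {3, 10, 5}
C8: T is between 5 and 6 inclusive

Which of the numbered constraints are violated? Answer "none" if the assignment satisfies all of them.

No — constraints 1, 2, 6 are not satisfied.

C1: V - T = 4 - 5 = -1, not -2  no
C2: 15 = 6*2 + 3, so 6 does not divide 15  no
C3: X + V = 15 + 4 = 19  yes
C4: Z = 20 ≠ 22, but X = 15 = 15 (second disjunct)  yes
C5: V - T = 4 - 5 = -1  yes
C6: Y + X = 5 + 15 = 20, not 22  no
C7: T = 5 is in {3, 10, 5}  yes
C8: T = 5 lies in [5, 6]  yes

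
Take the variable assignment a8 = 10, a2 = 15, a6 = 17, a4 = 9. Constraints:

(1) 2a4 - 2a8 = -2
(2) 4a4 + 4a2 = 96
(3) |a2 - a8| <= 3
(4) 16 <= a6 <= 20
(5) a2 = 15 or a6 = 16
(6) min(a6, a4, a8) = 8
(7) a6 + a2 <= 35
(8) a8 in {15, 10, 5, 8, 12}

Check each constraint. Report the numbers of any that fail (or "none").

(1) 2a4 - 2a8 = 2(9) - 2(10) = -2 — holds.
(2) 4a4 + 4a2 = 4(9) + 4(15) = 96 — holds.
(3) |15 - 10| = 5; 5 > 3, exceeds bound 3 — fails.
(4) a6 = 17 lies in [16, 20] — holds.
(5) a2 = 15 = 15 (first disjunct) — holds.
(6) min(17, 9, 10) = 9, not 8 — fails.
(7) a6 + a2 = 17 + 15 = 32; 32 ≤ 35 — holds.
(8) a8 = 10 is in {15, 10, 5, 8, 12} — holds.

Constraints 3, 6 do not hold.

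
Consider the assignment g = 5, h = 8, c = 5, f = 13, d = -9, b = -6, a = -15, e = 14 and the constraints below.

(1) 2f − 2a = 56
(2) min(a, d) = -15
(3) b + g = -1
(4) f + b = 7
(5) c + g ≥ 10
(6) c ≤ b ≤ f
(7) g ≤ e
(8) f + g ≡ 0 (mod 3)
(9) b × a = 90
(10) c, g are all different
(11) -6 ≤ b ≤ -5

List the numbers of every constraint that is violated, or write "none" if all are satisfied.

(1) 2f − 2a = 2(13) − 2(-15) = 56 — holds.
(2) min(-15, -9) = -15 — holds.
(3) b + g = -6 + 5 = -1 — holds.
(4) f + b = 13 + (-6) = 7 — holds.
(5) c + g = 5 + 5 = 10; 10 ≥ 10 — holds.
(6) values 5, -6, 13; c = 5 is not ≤ b = -6 — fails.
(7) g = 5, e = 14; 5 ≤ 14 — holds.
(8) f + g = 18; 18 mod 3 = 0 — holds.
(9) b × a = -6 × (-15) = 90 — holds.
(10) c = g = 5, not all different — fails.
(11) b = -6 lies in [-6, -5] — holds.

No — constraints 6, 10 are not satisfied.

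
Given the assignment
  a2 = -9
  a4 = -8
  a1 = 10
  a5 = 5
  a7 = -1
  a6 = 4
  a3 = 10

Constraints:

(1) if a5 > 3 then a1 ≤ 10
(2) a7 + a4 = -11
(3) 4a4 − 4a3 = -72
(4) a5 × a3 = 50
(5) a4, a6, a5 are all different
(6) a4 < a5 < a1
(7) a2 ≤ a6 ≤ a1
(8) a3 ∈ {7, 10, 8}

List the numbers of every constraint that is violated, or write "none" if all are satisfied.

(1) a5 = 5 > 3, so we need a1 ≤ 10; a1 = 10 ≤ 10 — satisfied.
(2) a7 + a4 = -1 + (-8) = -9, not -11 — violated.
(3) 4a4 − 4a3 = 4(-8) − 4(10) = -72 — satisfied.
(4) a5 × a3 = 5 × 10 = 50 — satisfied.
(5) values -8, 4, 5 are pairwise distinct — satisfied.
(6) values -8 < 5 < 10 — satisfied.
(7) values -9 ≤ 4 ≤ 10 — satisfied.
(8) a3 = 10 is in {7, 10, 8} — satisfied.

The assignment fails constraint 2.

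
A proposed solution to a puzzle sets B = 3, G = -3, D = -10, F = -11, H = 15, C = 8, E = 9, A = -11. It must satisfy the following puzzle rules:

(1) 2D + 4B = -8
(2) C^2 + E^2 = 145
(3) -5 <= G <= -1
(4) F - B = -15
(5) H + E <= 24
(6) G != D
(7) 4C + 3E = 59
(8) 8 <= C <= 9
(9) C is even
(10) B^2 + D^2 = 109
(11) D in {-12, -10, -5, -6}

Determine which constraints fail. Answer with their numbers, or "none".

(1) 2D + 4B = 2(-10) + 4(3) = -8 — satisfied.
(2) C^2 + E^2 = 8^2 + 9^2 = 64 + 81 = 145 — satisfied.
(3) G = -3 lies in [-5, -1] — satisfied.
(4) F - B = -11 - 3 = -14, not -15 — violated.
(5) H + E = 15 + 9 = 24; 24 ≤ 24 — satisfied.
(6) G = -3, D = -10; distinct — satisfied.
(7) 4C + 3E = 4(8) + 3(9) = 59 — satisfied.
(8) C = 8 lies in [8, 9] — satisfied.
(9) C = 8 is even — satisfied.
(10) B^2 + D^2 = 3^2 + (-10)^2 = 9 + 100 = 109 — satisfied.
(11) D = -10 is in {-12, -10, -5, -6} — satisfied.

Violated: 4.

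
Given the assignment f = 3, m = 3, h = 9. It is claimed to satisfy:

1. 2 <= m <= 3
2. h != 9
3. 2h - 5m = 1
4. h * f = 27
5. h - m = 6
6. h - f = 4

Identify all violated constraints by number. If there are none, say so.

No — constraints 2, 3, and 6 are not satisfied.

1. m = 3 lies in [2, 3] — satisfied.
2. h = 9, but 9 is required to differ — violated.
3. 2h - 5m = 2(9) - 5(3) = 3, not 1 — violated.
4. h * f = 9 * 3 = 27 — satisfied.
5. h - m = 9 - 3 = 6 — satisfied.
6. h - f = 9 - 3 = 6, not 4 — violated.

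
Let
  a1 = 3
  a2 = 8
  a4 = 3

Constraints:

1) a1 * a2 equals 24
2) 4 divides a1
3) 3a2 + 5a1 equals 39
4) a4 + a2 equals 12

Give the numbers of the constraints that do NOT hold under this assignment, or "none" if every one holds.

Violated: 2 and 4.

1) a1 * a2 = 3 * 8 = 24 — satisfied.
2) 3 = 4*0 + 3, so 4 does not divide 3 — violated.
3) 3a2 + 5a1 = 3(8) + 5(3) = 39 — satisfied.
4) a4 + a2 = 3 + 8 = 11, not 12 — violated.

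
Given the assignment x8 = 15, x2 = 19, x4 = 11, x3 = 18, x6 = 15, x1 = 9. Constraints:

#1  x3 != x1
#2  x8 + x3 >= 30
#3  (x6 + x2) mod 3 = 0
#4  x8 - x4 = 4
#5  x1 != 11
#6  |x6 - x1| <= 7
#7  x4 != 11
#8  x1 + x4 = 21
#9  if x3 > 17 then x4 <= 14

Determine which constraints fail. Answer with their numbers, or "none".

Constraints 3, 7, and 8 do not hold.

#1 x3 = 18, x1 = 9; distinct — holds.
#2 x8 + x3 = 15 + 18 = 33; 33 ≥ 30 — holds.
#3 x6 + x2 = 34; 34 mod 3 = 1, not 0 — does not hold.
#4 x8 - x4 = 15 - 11 = 4 — holds.
#5 x1 = 9, and 9 ≠ 11 — holds.
#6 |15 - 9| = 6; 6 ≤ 7 — holds.
#7 x4 = 11, but 11 is required to differ — does not hold.
#8 x1 + x4 = 9 + 11 = 20, not 21 — does not hold.
#9 x3 = 18 > 17, so we need x4 ≤ 14; x4 = 11 ≤ 14 — holds.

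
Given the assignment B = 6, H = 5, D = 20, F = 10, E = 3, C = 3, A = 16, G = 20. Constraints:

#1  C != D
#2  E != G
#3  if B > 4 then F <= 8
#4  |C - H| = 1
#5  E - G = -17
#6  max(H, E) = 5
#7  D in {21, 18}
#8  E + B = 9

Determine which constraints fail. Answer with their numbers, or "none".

#1 C = 3, D = 20; distinct — holds.
#2 E = 3, G = 20; distinct — holds.
#3 B = 6 > 4, so we need F ≤ 8; but F = 10 > 8 — does not hold.
#4 |3 - 5| = 2, not 1 — does not hold.
#5 E - G = 3 - 20 = -17 — holds.
#6 max(5, 3) = 5 — holds.
#7 D = 20 is not in {21, 18} — does not hold.
#8 E + B = 3 + 6 = 9 — holds.

Violated: 3, 4, 7.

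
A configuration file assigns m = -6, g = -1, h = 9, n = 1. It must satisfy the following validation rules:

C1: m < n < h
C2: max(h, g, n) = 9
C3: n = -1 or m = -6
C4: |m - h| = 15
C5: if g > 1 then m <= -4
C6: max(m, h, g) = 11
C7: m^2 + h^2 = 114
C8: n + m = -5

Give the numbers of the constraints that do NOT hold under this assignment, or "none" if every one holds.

Constraints 6, 7 do not hold.

C1: values -6 < 1 < 9 — satisfied.
C2: max(9, -1, 1) = 9 — satisfied.
C3: n = 1 ≠ -1, but m = -6 = -6 (second disjunct) — satisfied.
C4: |-6 - 9| = 15 — satisfied.
C5: g = -1, not > 1; antecedent false, conditional vacuously true — satisfied.
C6: max(-6, 9, -1) = 9, not 11 — violated.
C7: m^2 + h^2 = (-6)^2 + 9^2 = 36 + 81 = 117, not 114 — violated.
C8: n + m = 1 + (-6) = -5 — satisfied.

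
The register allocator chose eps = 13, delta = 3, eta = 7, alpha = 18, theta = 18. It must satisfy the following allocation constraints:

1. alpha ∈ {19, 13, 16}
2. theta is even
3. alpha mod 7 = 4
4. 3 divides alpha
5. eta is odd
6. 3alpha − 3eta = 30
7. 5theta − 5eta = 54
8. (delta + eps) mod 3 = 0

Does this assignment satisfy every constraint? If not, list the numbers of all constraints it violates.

1. alpha = 18 is not in {19, 13, 16}  FAIL
2. theta = 18 is even  OK
3. 18 mod 7 = 4  OK
4. 18 / 3 = 6, so 3 divides 18  OK
5. eta = 7 is odd  OK
6. 3alpha − 3eta = 3(18) − 3(7) = 33, not 30  FAIL
7. 5theta − 5eta = 5(18) − 5(7) = 55, not 54  FAIL
8. delta + eps = 16; 16 mod 3 = 1, not 0  FAIL

The assignment fails constraints 1, 6, 7, 8.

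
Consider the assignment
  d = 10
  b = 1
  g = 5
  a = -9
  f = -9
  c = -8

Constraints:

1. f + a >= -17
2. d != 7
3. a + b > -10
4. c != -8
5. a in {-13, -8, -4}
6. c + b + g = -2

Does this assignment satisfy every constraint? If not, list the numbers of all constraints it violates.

1. f + a = -9 + (-9) = -18; -18 < -17, bound -17 not met  no
2. d = 10, and 10 ≠ 7  yes
3. a + b = -9 + 1 = -8; -8 > -10  yes
4. c = -8, but -8 is required to differ  no
5. a = -9 is not in {-13, -8, -4}  no
6. c + b + g = -8 + 1 + 5 = -2  yes

Constraints 1, 4, 5 do not hold.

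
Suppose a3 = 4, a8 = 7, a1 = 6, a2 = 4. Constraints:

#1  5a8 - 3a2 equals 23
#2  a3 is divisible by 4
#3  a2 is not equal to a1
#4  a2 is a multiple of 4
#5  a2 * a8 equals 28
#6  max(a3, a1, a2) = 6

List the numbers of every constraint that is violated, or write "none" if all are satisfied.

#1 5a8 - 3a2 = 5(7) - 3(4) = 23 — satisfied.
#2 4 / 4 = 1, so 4 divides 4 — satisfied.
#3 a2 = 4, a1 = 6; distinct — satisfied.
#4 4 / 4 = 1, so 4 divides 4 — satisfied.
#5 a2 * a8 = 4 * 7 = 28 — satisfied.
#6 max(4, 6, 4) = 6 — satisfied.

The assignment satisfies every constraint.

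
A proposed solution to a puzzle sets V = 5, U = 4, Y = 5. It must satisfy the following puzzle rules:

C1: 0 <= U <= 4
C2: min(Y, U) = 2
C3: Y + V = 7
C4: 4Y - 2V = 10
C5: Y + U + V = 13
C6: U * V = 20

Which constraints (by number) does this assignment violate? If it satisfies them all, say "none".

Violated: 2, 3, and 5.

C1: U = 4 lies in [0, 4]  true
C2: min(5, 4) = 4, not 2  false
C3: Y + V = 5 + 5 = 10, not 7  false
C4: 4Y - 2V = 4(5) - 2(5) = 10  true
C5: Y + U + V = 5 + 4 + 5 = 14, not 13  false
C6: U * V = 4 * 5 = 20  true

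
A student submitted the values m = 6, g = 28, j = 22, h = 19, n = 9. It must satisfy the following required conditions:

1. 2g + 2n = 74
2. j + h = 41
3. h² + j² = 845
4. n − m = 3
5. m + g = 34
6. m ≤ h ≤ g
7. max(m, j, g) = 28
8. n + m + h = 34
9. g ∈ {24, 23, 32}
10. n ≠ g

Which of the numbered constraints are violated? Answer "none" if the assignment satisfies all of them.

Constraint 9 is violated.

1. 2g + 2n = 2(28) + 2(9) = 74 — OK.
2. j + h = 22 + 19 = 41 — OK.
3. h² + j² = 19² + 22² = 361 + 484 = 845 — OK.
4. n − m = 9 − 6 = 3 — OK.
5. m + g = 6 + 28 = 34 — OK.
6. values 6 ≤ 19 ≤ 28 — OK.
7. max(6, 22, 28) = 28 — OK.
8. n + m + h = 9 + 6 + 19 = 34 — OK.
9. g = 28 is not in {24, 23, 32} — violated.
10. n = 9, g = 28; distinct — OK.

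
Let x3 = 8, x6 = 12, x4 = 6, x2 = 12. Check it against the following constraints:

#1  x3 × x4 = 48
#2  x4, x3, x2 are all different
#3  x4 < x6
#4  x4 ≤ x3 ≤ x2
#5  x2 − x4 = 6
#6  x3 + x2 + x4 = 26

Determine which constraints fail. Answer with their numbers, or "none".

None — every constraint holds.

#1 x3 × x4 = 8 × 6 = 48 — holds.
#2 values 6, 8, 12 are pairwise distinct — holds.
#3 x4 = 6, x6 = 12; 6 < 12 — holds.
#4 values 6 ≤ 8 ≤ 12 — holds.
#5 x2 − x4 = 12 − 6 = 6 — holds.
#6 x3 + x2 + x4 = 8 + 12 + 6 = 26 — holds.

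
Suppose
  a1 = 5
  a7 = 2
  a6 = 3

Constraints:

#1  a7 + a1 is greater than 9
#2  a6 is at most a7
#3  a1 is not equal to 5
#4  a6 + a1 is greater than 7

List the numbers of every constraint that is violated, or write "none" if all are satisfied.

#1 a7 + a1 = 2 + 5 = 7; 7 ≤ 9, bound 9 not met — violated.
#2 a6 = 3, a7 = 2; 3 > 2 (want ≤) — violated.
#3 a1 = 5, but 5 is required to differ — violated.
#4 a6 + a1 = 3 + 5 = 8; 8 > 7 — OK.

The assignment fails constraints 1, 2, and 3.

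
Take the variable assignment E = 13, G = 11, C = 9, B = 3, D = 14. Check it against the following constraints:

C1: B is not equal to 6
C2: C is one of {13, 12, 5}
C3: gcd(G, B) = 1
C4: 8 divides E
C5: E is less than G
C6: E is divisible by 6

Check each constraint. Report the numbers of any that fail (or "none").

Violated: 2, 4, 5, and 6.

C1: B = 3, and 3 ≠ 6  true
C2: C = 9 is not in {13, 12, 5}  false
C3: gcd(11, 3) = 1  true
C4: 13 = 8*1 + 5, so 8 does not divide 13  false
C5: E = 13, G = 11; 13 ≥ 11 (want <)  false
C6: 13 = 6*2 + 1, so 6 does not divide 13  false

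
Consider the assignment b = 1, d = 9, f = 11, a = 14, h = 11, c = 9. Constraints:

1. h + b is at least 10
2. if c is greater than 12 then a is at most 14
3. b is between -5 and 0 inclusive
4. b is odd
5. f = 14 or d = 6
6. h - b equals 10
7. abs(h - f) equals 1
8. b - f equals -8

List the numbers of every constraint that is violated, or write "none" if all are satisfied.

1. h + b = 11 + 1 = 12; 12 ≥ 10  true
2. c = 9, not > 12; antecedent false, conditional vacuously true  true
3. b = 1 is outside [-5, 0]  false
4. b = 1 is odd  true
5. f = 11 ≠ 14 and d = 9 ≠ 6; both disjuncts false  false
6. h - b = 11 - 1 = 10  true
7. abs(11 - 11) = 0, not 1  false
8. b - f = 1 - 11 = -10, not -8  false

No — constraints 3, 5, 7, 8 are not satisfied.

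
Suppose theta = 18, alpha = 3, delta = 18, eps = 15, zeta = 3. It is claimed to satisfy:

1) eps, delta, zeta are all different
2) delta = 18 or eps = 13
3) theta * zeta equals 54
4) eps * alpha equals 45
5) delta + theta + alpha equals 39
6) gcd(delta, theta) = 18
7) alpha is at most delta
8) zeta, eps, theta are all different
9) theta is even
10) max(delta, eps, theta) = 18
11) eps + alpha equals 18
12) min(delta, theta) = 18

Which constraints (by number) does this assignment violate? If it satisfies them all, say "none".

No violations.

1) values 15, 18, 3 are pairwise distinct  ✔
2) delta = 18 = 18 (first disjunct)  ✔
3) theta * zeta = 18 * 3 = 54  ✔
4) eps * alpha = 15 * 3 = 45  ✔
5) delta + theta + alpha = 18 + 18 + 3 = 39  ✔
6) gcd(18, 18) = 18  ✔
7) alpha = 3, delta = 18; 3 ≤ 18  ✔
8) values 3, 15, 18 are pairwise distinct  ✔
9) theta = 18 is even  ✔
10) max(18, 15, 18) = 18  ✔
11) eps + alpha = 15 + 3 = 18  ✔
12) min(18, 18) = 18  ✔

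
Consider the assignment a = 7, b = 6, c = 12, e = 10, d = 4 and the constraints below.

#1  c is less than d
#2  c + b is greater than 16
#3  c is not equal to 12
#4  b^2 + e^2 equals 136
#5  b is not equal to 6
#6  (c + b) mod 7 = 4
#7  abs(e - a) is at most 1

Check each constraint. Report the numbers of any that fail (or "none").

No — constraints 1, 3, 5, and 7 are not satisfied.

#1 c = 12, d = 4; 12 ≥ 4 (want <) — violated.
#2 c + b = 12 + 6 = 18; 18 > 16 — satisfied.
#3 c = 12, but 12 is required to differ — violated.
#4 b^2 + e^2 = 6^2 + 10^2 = 36 + 100 = 136 — satisfied.
#5 b = 6, but 6 is required to differ — violated.
#6 c + b = 18; 18 mod 7 = 4 — satisfied.
#7 abs(10 - 7) = 3; 3 > 1, exceeds bound 1 — violated.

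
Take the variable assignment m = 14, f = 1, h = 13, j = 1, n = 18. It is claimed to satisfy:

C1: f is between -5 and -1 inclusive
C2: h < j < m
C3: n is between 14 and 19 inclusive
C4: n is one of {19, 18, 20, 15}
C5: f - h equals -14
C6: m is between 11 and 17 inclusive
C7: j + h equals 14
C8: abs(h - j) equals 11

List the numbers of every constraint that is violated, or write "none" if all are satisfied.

Violated: 1, 2, 5, and 8.

C1: f = 1 is outside [-5, -1]  no
C2: values 13, 1, 14; h = 13 is not < j = 1  no
C3: n = 18 lies in [14, 19]  yes
C4: n = 18 is in {19, 18, 20, 15}  yes
C5: f - h = 1 - 13 = -12, not -14  no
C6: m = 14 lies in [11, 17]  yes
C7: j + h = 1 + 13 = 14  yes
C8: abs(13 - 1) = 12, not 11  no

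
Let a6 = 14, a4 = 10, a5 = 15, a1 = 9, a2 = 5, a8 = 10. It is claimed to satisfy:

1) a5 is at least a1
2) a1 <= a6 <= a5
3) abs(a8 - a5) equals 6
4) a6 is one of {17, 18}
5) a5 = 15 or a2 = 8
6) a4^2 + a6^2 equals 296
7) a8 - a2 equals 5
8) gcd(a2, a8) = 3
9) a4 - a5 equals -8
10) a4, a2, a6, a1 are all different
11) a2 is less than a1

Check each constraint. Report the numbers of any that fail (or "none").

No — constraints 3, 4, 8, and 9 are not satisfied.

1) a5 = 15, a1 = 9; 15 ≥ 9  holds
2) values 9 <= 14 <= 15  holds
3) abs(10 - 15) = 5, not 6  fails
4) a6 = 14 is not in {17, 18}  fails
5) a5 = 15 = 15 (first disjunct)  holds
6) a4^2 + a6^2 = 10^2 + 14^2 = 100 + 196 = 296  holds
7) a8 - a2 = 10 - 5 = 5  holds
8) gcd(5, 10) = 5, not 3  fails
9) a4 - a5 = 10 - 15 = -5, not -8  fails
10) values 10, 5, 14, 9 are pairwise distinct  holds
11) a2 = 5, a1 = 9; 5 < 9  holds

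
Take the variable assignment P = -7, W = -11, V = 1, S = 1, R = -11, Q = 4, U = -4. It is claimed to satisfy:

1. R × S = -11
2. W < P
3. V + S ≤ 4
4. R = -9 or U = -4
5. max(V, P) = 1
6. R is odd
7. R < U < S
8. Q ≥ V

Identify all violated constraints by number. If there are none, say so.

1. R × S = -11 × 1 = -11 — holds.
2. W = -11, P = -7; -11 < -7 — holds.
3. V + S = 1 + 1 = 2; 2 ≤ 4 — holds.
4. R = -11 ≠ -9, but U = -4 = -4 (second disjunct) — holds.
5. max(1, -7) = 1 — holds.
6. R = -11 is odd — holds.
7. values -11 < -4 < 1 — holds.
8. Q = 4, V = 1; 4 ≥ 1 — holds.

All constraints are satisfied.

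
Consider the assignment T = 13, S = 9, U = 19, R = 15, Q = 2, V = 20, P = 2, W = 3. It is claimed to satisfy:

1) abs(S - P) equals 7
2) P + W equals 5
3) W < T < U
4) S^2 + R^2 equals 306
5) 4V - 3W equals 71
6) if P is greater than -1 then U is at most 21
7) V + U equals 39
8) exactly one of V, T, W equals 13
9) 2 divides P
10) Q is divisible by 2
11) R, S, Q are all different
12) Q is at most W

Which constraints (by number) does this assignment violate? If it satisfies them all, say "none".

None — every constraint holds.

1) abs(9 - 2) = 7 — satisfied.
2) P + W = 2 + 3 = 5 — satisfied.
3) values 3 < 13 < 19 — satisfied.
4) S^2 + R^2 = 9^2 + 15^2 = 81 + 225 = 306 — satisfied.
5) 4V - 3W = 4(20) - 3(3) = 71 — satisfied.
6) P = 2 > -1, so we need U ≤ 21; U = 19 ≤ 21 — satisfied.
7) V + U = 20 + 19 = 39 — satisfied.
8) V=20, T=13, W=3; 1 of them equals 13 — satisfied.
9) 2 / 2 = 1, so 2 divides 2 — satisfied.
10) 2 / 2 = 1, so 2 divides 2 — satisfied.
11) values 15, 9, 2 are pairwise distinct — satisfied.
12) Q = 2, W = 3; 2 ≤ 3 — satisfied.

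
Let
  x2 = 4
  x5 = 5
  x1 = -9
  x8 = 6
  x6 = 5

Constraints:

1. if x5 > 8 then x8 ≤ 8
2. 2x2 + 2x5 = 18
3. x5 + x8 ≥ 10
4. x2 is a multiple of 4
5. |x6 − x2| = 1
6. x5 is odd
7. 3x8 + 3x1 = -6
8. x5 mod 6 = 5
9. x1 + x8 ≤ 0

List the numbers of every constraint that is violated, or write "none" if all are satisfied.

1. x5 = 5, not > 8; antecedent false, conditional vacuously true  yes
2. 2x2 + 2x5 = 2(4) + 2(5) = 18  yes
3. x5 + x8 = 5 + 6 = 11; 11 ≥ 10  yes
4. 4 / 4 = 1, so 4 divides 4  yes
5. |5 − 4| = 1  yes
6. x5 = 5 is odd  yes
7. 3x8 + 3x1 = 3(6) + 3(-9) = -9, not -6  no
8. 5 mod 6 = 5  yes
9. x1 + x8 = -9 + 6 = -3; -3 ≤ 0  yes

No — constraint 7 is not satisfied.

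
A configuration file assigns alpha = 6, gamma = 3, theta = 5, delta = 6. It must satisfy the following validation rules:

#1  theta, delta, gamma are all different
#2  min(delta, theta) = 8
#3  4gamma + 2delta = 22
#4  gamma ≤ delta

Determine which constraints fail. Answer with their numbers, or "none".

Constraints 2, 3 do not hold.

#1 values 5, 6, 3 are pairwise distinct — holds.
#2 min(6, 5) = 5, not 8 — does not hold.
#3 4gamma + 2delta = 4(3) + 2(6) = 24, not 22 — does not hold.
#4 gamma = 3, delta = 6; 3 ≤ 6 — holds.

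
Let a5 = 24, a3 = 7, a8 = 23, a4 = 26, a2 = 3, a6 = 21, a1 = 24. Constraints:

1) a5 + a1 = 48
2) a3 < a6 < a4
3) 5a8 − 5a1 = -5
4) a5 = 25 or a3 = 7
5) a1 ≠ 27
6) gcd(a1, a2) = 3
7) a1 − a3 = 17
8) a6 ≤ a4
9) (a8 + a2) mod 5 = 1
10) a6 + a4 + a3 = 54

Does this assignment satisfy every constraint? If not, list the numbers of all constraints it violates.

All constraints are satisfied.

1) a5 + a1 = 24 + 24 = 48 — holds.
2) values 7 < 21 < 26 — holds.
3) 5a8 − 5a1 = 5(23) − 5(24) = -5 — holds.
4) a5 = 24 ≠ 25, but a3 = 7 = 7 (second disjunct) — holds.
5) a1 = 24, and 24 ≠ 27 — holds.
6) gcd(24, 3) = 3 — holds.
7) a1 − a3 = 24 − 7 = 17 — holds.
8) a6 = 21, a4 = 26; 21 ≤ 26 — holds.
9) a8 + a2 = 26; 26 mod 5 = 1 — holds.
10) a6 + a4 + a3 = 21 + 26 + 7 = 54 — holds.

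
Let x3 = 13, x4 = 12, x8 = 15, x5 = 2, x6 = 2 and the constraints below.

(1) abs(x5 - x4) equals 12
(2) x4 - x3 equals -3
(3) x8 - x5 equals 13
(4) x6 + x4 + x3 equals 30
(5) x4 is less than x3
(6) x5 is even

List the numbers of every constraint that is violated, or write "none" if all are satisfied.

Constraints 1, 2, 4 do not hold.

(1) abs(2 - 12) = 10, not 12 — violated.
(2) x4 - x3 = 12 - 13 = -1, not -3 — violated.
(3) x8 - x5 = 15 - 2 = 13 — satisfied.
(4) x6 + x4 + x3 = 2 + 12 + 13 = 27, not 30 — violated.
(5) x4 = 12, x3 = 13; 12 < 13 — satisfied.
(6) x5 = 2 is even — satisfied.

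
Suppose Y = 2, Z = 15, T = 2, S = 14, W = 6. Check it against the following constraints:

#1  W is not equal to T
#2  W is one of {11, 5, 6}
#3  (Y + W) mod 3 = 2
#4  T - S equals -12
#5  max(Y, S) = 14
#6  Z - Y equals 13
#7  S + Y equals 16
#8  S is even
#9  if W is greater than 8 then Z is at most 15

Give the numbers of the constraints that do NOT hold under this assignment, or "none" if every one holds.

The assignment satisfies every constraint.

#1 W = 6, T = 2; distinct — OK.
#2 W = 6 is in {11, 5, 6} — OK.
#3 Y + W = 8; 8 mod 3 = 2 — OK.
#4 T - S = 2 - 14 = -12 — OK.
#5 max(2, 14) = 14 — OK.
#6 Z - Y = 15 - 2 = 13 — OK.
#7 S + Y = 14 + 2 = 16 — OK.
#8 S = 14 is even — OK.
#9 W = 6, not > 8; antecedent false, conditional vacuously true — OK.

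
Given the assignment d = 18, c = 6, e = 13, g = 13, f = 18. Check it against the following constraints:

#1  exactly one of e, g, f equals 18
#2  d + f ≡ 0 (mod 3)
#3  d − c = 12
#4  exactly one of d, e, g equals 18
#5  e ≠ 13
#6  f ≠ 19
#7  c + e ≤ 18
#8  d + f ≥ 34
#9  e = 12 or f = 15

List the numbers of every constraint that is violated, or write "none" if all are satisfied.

No — constraints 5, 7, and 9 are not satisfied.

#1 e=13, g=13, f=18; 1 of them equals 18  OK
#2 d + f = 36; 36 mod 3 = 0  OK
#3 d − c = 18 − 6 = 12  OK
#4 d=18, e=13, g=13; 1 of them equals 18  OK
#5 e = 13, but 13 is required to differ  FAIL
#6 f = 18, and 18 ≠ 19  OK
#7 c + e = 6 + 13 = 19; 19 > 18, bound 18 not met  FAIL
#8 d + f = 18 + 18 = 36; 36 ≥ 34  OK
#9 e = 13 ≠ 12 and f = 18 ≠ 15; both disjuncts false  FAIL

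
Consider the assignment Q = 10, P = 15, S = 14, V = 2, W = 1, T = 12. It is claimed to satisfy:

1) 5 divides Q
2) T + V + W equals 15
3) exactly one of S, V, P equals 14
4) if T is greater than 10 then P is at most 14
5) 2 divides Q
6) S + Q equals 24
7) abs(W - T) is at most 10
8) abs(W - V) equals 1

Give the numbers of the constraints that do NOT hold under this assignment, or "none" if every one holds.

Constraints 4 and 7 do not hold.

1) 10 / 5 = 2, so 5 divides 10 — holds.
2) T + V + W = 12 + 2 + 1 = 15 — holds.
3) S=14, V=2, P=15; 1 of them equals 14 — holds.
4) T = 12 > 10, so we need P ≤ 14; but P = 15 > 14 — fails.
5) 10 / 2 = 5, so 2 divides 10 — holds.
6) S + Q = 14 + 10 = 24 — holds.
7) abs(1 - 12) = 11; 11 > 10, exceeds bound 10 — fails.
8) abs(1 - 2) = 1 — holds.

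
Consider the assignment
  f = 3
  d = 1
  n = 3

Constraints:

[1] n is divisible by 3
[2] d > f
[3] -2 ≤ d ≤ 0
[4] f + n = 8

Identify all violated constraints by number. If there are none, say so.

[1] 3 / 3 = 1, so 3 divides 3  ✓
[2] d = 1, f = 3; 1 ≤ 3 (want >)  ✗
[3] d = 1 is outside [-2, 0]  ✗
[4] f + n = 3 + 3 = 6, not 8  ✗

Constraints 2, 3, and 4 are violated.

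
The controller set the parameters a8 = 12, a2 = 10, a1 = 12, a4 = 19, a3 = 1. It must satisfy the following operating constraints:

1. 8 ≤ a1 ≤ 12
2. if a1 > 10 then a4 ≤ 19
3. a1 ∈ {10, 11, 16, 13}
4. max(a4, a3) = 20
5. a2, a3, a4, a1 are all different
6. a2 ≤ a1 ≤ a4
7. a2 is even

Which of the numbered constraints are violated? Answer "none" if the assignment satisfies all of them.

1. a1 = 12 lies in [8, 12]  holds
2. a1 = 12 > 10, so we need a4 ≤ 19; a4 = 19 ≤ 19  holds
3. a1 = 12 is not in {10, 11, 16, 13}  fails
4. max(19, 1) = 19, not 20  fails
5. values 10, 1, 19, 12 are pairwise distinct  holds
6. values 10 ≤ 12 ≤ 19  holds
7. a2 = 10 is even  holds

The assignment fails constraints 3 and 4.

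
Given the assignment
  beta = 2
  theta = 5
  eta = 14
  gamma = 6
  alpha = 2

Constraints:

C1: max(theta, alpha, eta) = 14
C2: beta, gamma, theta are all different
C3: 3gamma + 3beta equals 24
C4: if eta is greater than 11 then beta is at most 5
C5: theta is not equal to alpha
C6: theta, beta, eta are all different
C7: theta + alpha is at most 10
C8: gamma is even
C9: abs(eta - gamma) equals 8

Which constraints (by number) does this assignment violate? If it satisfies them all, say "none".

C1: max(5, 2, 14) = 14 — OK.
C2: values 2, 6, 5 are pairwise distinct — OK.
C3: 3gamma + 3beta = 3(6) + 3(2) = 24 — OK.
C4: eta = 14 > 11, so we need beta ≤ 5; beta = 2 ≤ 5 — OK.
C5: theta = 5, alpha = 2; distinct — OK.
C6: values 5, 2, 14 are pairwise distinct — OK.
C7: theta + alpha = 5 + 2 = 7; 7 ≤ 10 — OK.
C8: gamma = 6 is even — OK.
C9: abs(14 - 6) = 8 — OK.

The assignment satisfies every constraint.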